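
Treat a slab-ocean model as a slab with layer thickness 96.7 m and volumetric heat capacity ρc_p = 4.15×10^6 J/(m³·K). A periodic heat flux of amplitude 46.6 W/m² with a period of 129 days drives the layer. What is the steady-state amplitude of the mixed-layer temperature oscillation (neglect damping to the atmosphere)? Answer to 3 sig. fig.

0.206 K

Areal heat capacity C = ρc_p × D = 4.15×10^6 × 96.7 = 4.01×10^8 J/(m²·K).
Angular frequency ω = 2π / T = 2π / 1.11×10^7 s = 5.64×10^-7 s⁻¹.
Cω = 4.01×10^8 × 5.64×10^-7 = 226 W/(m²·K).
Amplitude A = F₀ / (Cω) = 46.6 / 226 = 0.206 K.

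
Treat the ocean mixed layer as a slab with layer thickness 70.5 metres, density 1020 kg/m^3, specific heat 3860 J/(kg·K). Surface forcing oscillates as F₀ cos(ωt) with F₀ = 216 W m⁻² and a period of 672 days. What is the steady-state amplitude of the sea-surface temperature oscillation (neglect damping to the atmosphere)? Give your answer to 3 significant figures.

Areal heat capacity C = ρ c_p D = 1020 × 3860 × 70.5 = 2.78×10^8 J/(m²·K).
Angular frequency ω = 2π / T = 2π / 5.81×10^7 s = 1.08×10^-7 s⁻¹.
Cω = 2.78×10^8 × 1.08×10^-7 = 30.0 W/(m²·K).
Amplitude A = F₀ / (Cω) = 216 / 30.0 = 7.19 K.

7.19 K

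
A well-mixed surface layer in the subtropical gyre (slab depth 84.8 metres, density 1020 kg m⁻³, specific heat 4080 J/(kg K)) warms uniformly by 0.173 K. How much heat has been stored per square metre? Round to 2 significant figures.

Areal heat capacity C = ρ c_p D = 1020 × 4080 × 84.8 = 3.53×10^8 J/(m²·K).
ΔQ = C ΔT = 3.53×10^8 × 0.173 = 6.11×10^7 J/m².

6.1×10^7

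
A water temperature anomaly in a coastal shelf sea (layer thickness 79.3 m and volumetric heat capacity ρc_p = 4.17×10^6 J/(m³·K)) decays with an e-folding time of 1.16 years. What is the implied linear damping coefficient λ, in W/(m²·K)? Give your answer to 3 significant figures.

9.03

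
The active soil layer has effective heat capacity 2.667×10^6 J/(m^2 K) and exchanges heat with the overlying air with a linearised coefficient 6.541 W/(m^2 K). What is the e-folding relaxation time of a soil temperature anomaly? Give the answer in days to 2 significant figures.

4.7 days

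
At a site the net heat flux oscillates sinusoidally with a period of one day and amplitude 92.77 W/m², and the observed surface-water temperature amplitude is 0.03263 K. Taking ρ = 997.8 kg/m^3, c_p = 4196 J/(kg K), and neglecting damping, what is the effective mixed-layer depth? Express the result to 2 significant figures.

ω = 2π / 86400 s = 7.27×10^-5 s⁻¹.
Required C = F₀ / (A ω) = 92.77 / (0.03263 × 7.27×10^-5) = 3.91×10^7 J/(m²·K).
D = C / (ρ c_p) = 3.91×10^7 / (997.8 × 4196) = 9.34 m.

9.3 m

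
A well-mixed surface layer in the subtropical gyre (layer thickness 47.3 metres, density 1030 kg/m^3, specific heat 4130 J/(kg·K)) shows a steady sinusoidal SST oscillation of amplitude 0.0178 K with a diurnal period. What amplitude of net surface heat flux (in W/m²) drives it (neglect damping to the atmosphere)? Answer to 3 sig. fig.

260

Areal heat capacity C = ρ c_p D = 1030 × 4130 × 47.3 = 2.01×10^8 J m⁻² K⁻¹.
ω = 2π / 86400 s = 7.27×10^-5 s⁻¹.
Cω = 2.01×10^8 × 7.27×10^-5 = 14600 W/(m²·K).
F₀ = A × Cω = 0.0178 × 14600 = 260 W/m².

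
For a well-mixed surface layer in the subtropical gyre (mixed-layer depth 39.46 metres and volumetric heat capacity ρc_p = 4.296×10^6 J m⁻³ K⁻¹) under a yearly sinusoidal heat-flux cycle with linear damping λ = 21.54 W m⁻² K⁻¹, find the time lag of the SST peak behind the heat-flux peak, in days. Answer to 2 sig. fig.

Areal heat capacity C = ρc_p × D = 4.296×10^6 × 39.46 = 1.70×10^8 J m⁻² K⁻¹.
ω = 2π / 3.15×10^7 s = 1.99×10^-7 s⁻¹.
Phase lag φ = arctan(Cω/λ) = arctan(33.8/21.54) = 1.00 rad.
Time lag = φ / ω = 1.00 / 1.99×10^-7 = 5.03×10^6 s = 58.3 days.

58 days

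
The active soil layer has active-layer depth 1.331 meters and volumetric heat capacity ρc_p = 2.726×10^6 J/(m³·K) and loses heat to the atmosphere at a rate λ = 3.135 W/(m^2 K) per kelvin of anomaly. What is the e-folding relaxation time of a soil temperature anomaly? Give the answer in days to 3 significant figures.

13.4 days

Areal heat capacity C = ρc_p × D = 2.726×10^6 × 1.331 = 3.63×10^6 J/(m^2 K).
Relaxation time τ = C / λ = 3.63×10^6 / 3.135 = 1.16×10^6 s.
In days: 1.16×10^6 s / (86400 s/day) = 13.4 days.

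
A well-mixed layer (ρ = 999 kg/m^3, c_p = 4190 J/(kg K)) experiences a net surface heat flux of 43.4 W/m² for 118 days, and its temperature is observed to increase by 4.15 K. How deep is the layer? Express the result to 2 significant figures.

Heat input Q = F Δt = 43.4 × 1.02×10^7 s = 4.42×10^8 J/m².
Required areal heat capacity C = Q / ΔT = 1.07×10^8 J/(m²·K).
Depth D = C / (ρ c_p) = 1.07×10^8 / (999 × 4190) = 25.5 m.

25 m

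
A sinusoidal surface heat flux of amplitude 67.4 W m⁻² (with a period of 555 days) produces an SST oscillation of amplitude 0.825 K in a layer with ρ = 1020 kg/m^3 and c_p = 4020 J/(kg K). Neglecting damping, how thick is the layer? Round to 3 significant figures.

ω = 2π / 4.80×10^7 s = 1.31×10^-7 s⁻¹.
Required C = F₀ / (A ω) = 67.4 / (0.825 × 1.31×10^-7) = 6.23×10^8 J/(m²·K).
D = C / (ρ c_p) = 6.23×10^8 / (1020 × 4020) = 152 m.

152 m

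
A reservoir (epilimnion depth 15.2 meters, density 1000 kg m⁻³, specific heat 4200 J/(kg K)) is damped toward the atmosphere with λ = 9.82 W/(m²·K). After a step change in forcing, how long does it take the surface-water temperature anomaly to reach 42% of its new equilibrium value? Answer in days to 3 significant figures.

41.0 days

Areal heat capacity C = ρ c_p D = 1000 × 4200 × 15.2 = 6.38×10^7 J/(m²·K).
τ = C / λ = 6.38×10^7 / 9.82 = 6.50×10^6 s.
Fraction reached: 1 − e^(−t/τ) = 0.42 ⇒ t = −τ ln(1 − 0.42) = τ × 0.545.
t = 3.54×10^6 s = 41.0 days.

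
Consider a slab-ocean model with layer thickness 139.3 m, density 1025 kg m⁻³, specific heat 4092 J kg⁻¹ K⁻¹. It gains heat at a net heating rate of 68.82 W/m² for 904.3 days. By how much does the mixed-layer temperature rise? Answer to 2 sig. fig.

9.2 K

Areal heat capacity C = ρ c_p D = 1025 × 4092 × 139.3 = 5.84×10^8 J/(m²·K).
Net heat input Q = F Δt = 68.82 × (904.3 days × 86400 s/day) = 5.38×10^9 J/m².
ΔT = Q / C = 5.38×10^9 / 5.84×10^8 = 9.20 K.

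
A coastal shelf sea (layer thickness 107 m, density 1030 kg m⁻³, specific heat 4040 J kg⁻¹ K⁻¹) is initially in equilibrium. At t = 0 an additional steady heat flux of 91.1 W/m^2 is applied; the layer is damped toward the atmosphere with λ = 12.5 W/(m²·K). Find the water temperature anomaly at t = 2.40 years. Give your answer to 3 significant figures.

Areal heat capacity C = ρ c_p D = 1030 × 4040 × 107 = 4.45×10^8 J m⁻² K⁻¹.
τ = C / λ = 4.45×10^8 / 12.5 = 3.56×10^7 s.
Equilibrium anomaly ΔT_eq = F / λ = 91.1 / 12.5 = 7.29 K.
t = 2.40 years = 7.57×10^7 s, so t/τ = 2.13.
ΔT(t) = ΔT_eq (1 − e^(−t/τ)) = 7.29 × (1 − e^−2.13) = 6.42 K.

6.42 K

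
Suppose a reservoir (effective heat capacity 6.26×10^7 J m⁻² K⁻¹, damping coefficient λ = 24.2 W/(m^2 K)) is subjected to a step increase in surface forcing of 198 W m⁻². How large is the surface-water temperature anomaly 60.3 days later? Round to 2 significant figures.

Areal heat capacity C = 6.26×10^7 J m⁻² K⁻¹ (given).
τ = C / λ = 6.26×10^7 / 24.2 = 2.59×10^6 s.
Equilibrium anomaly ΔT_eq = F / λ = 198 / 24.2 = 8.18 K.
t = 60.3 days = 5.21×10^6 s, so t/τ = 2.01.
ΔT(t) = ΔT_eq (1 − e^(−t/τ)) = 8.18 × (1 − e^−2.01) = 7.09 K.

7.1 K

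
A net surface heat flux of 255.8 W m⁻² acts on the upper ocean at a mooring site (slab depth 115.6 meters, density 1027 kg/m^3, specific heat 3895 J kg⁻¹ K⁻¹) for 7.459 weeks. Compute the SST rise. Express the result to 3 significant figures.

Areal heat capacity C = ρ c_p D = 1027 × 3895 × 115.6 = 4.62×10^8 J m⁻² K⁻¹.
Net heat input Q = F Δt = 255.8 × (7.459 weeks × 6.048×10^5 s/week) = 1.15×10^9 J/m².
ΔT = Q / C = 1.15×10^9 / 4.62×10^8 = 2.50 K.

2.50 K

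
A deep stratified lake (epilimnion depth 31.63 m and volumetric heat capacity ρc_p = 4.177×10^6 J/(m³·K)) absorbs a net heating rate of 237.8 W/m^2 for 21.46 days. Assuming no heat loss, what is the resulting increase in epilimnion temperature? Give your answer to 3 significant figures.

3.34 K

Areal heat capacity C = ρc_p × D = 4.177×10^6 × 31.63 = 1.32×10^8 J m⁻² K⁻¹.
Net heat input Q = F Δt = 237.8 × (21.46 days × 86400 s/day) = 4.41×10^8 J/m².
ΔT = Q / C = 4.41×10^8 / 1.32×10^8 = 3.34 K.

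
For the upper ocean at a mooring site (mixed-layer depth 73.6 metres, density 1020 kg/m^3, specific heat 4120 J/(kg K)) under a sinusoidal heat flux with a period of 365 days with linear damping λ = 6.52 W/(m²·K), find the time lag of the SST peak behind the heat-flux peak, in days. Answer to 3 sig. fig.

85.1 days

Areal heat capacity C = ρ c_p D = 1020 × 4120 × 73.6 = 3.09×10^8 J/(m^2 K).
ω = 2π / 3.15×10^7 s = 1.99×10^-7 s⁻¹.
Phase lag φ = arctan(Cω/λ) = arctan(61.6/6.52) = 1.47 rad.
Time lag = φ / ω = 1.47 / 1.99×10^-7 = 7.35×10^6 s = 85.1 days.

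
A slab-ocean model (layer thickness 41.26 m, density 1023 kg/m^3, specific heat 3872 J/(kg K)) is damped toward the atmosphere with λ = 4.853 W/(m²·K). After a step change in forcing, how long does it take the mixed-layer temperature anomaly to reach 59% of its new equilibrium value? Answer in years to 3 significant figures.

0.951 years

Areal heat capacity C = ρ c_p D = 1023 × 3872 × 41.26 = 1.63×10^8 J/(m²·K).
τ = C / λ = 1.63×10^8 / 4.853 = 3.37×10^7 s.
Fraction reached: 1 − e^(−t/τ) = 0.59 ⇒ t = −τ ln(1 − 0.59) = τ × 0.892.
t = 3.00×10^7 s = 0.951 years.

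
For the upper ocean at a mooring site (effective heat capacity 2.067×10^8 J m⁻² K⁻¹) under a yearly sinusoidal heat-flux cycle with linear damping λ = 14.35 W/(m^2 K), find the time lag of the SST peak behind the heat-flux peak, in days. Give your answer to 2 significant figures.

72 days

Areal heat capacity C = 2.067×10^8 J m⁻² K⁻¹ (given).
ω = 2π / 3.15×10^7 s = 1.99×10^-7 s⁻¹.
Phase lag φ = arctan(Cω/λ) = arctan(41.2/14.35) = 1.24 rad.
Time lag = φ / ω = 1.24 / 1.99×10^-7 = 6.20×10^6 s = 71.8 days.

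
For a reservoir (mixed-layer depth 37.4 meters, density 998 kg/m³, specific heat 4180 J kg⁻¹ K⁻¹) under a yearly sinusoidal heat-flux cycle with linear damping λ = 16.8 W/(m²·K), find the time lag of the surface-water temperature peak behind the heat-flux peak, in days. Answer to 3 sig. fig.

62.5 days

Areal heat capacity C = ρ c_p D = 998 × 4180 × 37.4 = 1.56×10^8 J/(m²·K).
ω = 2π / 3.15×10^7 s = 1.99×10^-7 s⁻¹.
Phase lag φ = arctan(Cω/λ) = arctan(31.1/16.8) = 1.08 rad.
Time lag = φ / ω = 1.08 / 1.99×10^-7 = 5.40×10^6 s = 62.5 days.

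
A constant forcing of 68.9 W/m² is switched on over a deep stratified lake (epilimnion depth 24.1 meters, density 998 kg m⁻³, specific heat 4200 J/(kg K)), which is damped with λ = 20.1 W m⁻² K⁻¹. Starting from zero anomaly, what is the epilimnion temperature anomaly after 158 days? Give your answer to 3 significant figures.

Areal heat capacity C = ρ c_p D = 998 × 4200 × 24.1 = 1.01×10^8 J/(m^2 K).
τ = C / λ = 1.01×10^8 / 20.1 = 5.03×10^6 s.
Equilibrium anomaly ΔT_eq = F / λ = 68.9 / 20.1 = 3.43 K.
t = 158 days = 1.37×10^7 s, so t/τ = 2.72.
ΔT(t) = ΔT_eq (1 − e^(−t/τ)) = 3.43 × (1 − e^−2.72) = 3.20 K.

3.20 K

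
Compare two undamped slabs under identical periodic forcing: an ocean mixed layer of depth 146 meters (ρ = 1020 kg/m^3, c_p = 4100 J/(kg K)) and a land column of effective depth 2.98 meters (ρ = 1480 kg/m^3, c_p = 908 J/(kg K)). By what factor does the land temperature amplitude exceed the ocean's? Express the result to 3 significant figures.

152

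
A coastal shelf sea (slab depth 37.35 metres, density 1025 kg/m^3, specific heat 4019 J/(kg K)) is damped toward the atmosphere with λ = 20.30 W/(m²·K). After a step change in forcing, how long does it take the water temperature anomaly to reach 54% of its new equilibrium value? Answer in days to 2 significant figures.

68 days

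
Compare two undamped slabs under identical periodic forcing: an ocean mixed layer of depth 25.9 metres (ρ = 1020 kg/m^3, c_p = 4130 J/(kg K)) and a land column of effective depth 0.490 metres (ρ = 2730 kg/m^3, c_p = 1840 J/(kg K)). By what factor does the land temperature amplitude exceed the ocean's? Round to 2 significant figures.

C_ocean = 1020 × 4130 × 25.9 = 1.09×10^8 J/(m²·K).
C_land = 2730 × 1840 × 0.490 = 2.46×10^6 J/(m²·K).
Undamped amplitude ∝ 1/C, so A_land/A_ocean = C_ocean/C_land = 44.3.

44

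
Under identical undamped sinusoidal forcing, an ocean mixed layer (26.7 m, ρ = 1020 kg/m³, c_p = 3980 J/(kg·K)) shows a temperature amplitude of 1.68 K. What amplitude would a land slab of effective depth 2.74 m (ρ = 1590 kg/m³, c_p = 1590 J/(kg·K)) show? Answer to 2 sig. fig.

26 K

C_ocean = 1.08×10^8 J/(m²·K); C_land = 6.93×10^6 J/(m²·K).
A ∝ 1/C ⇒ A_land = A_ocean × C_ocean/C_land = 1.68 × 15.6 = 26.3 K.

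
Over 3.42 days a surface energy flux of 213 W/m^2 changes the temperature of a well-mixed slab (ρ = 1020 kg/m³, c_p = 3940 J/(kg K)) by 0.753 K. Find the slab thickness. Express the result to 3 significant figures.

Heat input Q = F Δt = 213 × 2.95×10^5 s = 6.29×10^7 J/m².
Required areal heat capacity C = Q / ΔT = 8.36×10^7 J/(m²·K).
Depth D = C / (ρ c_p) = 8.36×10^7 / (1020 × 3940) = 20.8 m.

20.8 m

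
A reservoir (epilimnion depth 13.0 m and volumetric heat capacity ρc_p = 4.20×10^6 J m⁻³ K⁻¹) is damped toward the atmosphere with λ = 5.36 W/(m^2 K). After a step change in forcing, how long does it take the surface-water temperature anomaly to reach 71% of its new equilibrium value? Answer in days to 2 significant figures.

Areal heat capacity C = ρc_p × D = 4.20×10^6 × 13.0 = 5.46×10^7 J/(m^2 K).
τ = C / λ = 5.46×10^7 / 5.36 = 1.02×10^7 s.
Fraction reached: 1 − e^(−t/τ) = 0.71 ⇒ t = −τ ln(1 − 0.71) = τ × 1.24.
t = 1.26×10^7 s = 146 days.

150 days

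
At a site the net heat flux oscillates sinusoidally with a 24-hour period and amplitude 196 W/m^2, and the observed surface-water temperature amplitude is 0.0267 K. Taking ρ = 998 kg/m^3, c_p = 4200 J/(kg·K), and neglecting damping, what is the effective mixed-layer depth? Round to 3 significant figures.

24.1 m

ω = 2π / 86400 s = 7.27×10^-5 s⁻¹.
Required C = F₀ / (A ω) = 196 / (0.0267 × 7.27×10^-5) = 1.01×10^8 J/(m²·K).
D = C / (ρ c_p) = 1.01×10^8 / (998 × 4200) = 24.1 m.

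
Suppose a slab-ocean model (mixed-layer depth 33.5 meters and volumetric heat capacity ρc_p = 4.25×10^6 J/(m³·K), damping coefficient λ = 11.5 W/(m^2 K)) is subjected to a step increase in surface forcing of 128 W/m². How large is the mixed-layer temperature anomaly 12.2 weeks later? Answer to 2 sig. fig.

Areal heat capacity C = ρc_p × D = 4.25×10^6 × 33.5 = 1.42×10^8 J/(m^2 K).
τ = C / λ = 1.42×10^8 / 11.5 = 1.24×10^7 s.
Equilibrium anomaly ΔT_eq = F / λ = 128 / 11.5 = 11.1 K.
t = 12.2 weeks = 7.38×10^6 s, so t/τ = 0.596.
ΔT(t) = ΔT_eq (1 − e^(−t/τ)) = 11.1 × (1 − e^−0.596) = 5.00 K.

5.0 K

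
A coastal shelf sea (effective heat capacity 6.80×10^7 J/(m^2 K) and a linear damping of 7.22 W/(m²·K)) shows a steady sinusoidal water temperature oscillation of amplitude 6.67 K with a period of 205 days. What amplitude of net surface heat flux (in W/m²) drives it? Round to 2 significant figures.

Areal heat capacity C = 6.80×10^7 J/(m^2 K) (given).
ω = 2π / 1.77×10^7 s = 3.55×10^-7 s⁻¹.
√((Cω)² + λ²) = √((24.1)² + 7.22²) = 25.2 W/(m²·K).
F₀ = A × √((Cω)²+λ²) = 6.67 × 25.2 = 168 W/m².

170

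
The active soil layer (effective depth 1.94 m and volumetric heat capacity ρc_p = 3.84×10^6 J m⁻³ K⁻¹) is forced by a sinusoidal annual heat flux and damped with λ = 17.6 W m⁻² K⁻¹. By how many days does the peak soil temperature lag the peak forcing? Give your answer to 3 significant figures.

Areal heat capacity C = ρc_p × D = 3.84×10^6 × 1.94 = 7.45×10^6 J/(m^2 K).
ω = 2π / 3.15×10^7 s = 1.99×10^-7 s⁻¹.
Phase lag φ = arctan(Cω/λ) = arctan(1.48/17.6) = 0.0841 rad.
Time lag = φ / ω = 0.0841 / 1.99×10^-7 = 4.22×10^5 s = 4.89 days.

4.89 days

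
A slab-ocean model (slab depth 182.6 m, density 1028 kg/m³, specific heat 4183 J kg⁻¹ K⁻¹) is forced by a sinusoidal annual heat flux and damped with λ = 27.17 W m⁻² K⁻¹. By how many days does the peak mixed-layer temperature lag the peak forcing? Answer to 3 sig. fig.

Areal heat capacity C = ρ c_p D = 1028 × 4183 × 182.6 = 7.85×10^8 J/(m²·K).
ω = 2π / 3.15×10^7 s = 1.99×10^-7 s⁻¹.
Phase lag φ = arctan(Cω/λ) = arctan(156/27.17) = 1.40 rad.
Time lag = φ / ω = 1.40 / 1.99×10^-7 = 7.02×10^6 s = 81.3 days.

81.3 days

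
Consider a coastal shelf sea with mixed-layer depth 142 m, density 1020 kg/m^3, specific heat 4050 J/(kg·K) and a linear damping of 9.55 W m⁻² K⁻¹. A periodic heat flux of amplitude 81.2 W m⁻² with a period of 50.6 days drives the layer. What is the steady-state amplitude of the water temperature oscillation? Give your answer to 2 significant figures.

Areal heat capacity C = ρ c_p D = 1020 × 4050 × 142 = 5.87×10^8 J/(m^2 K).
Angular frequency ω = 2π / T = 2π / 4.37×10^6 s = 1.44×10^-6 s⁻¹.
√((Cω)² + λ²) = √((843)² + 9.55²) = 843 W/(m²·K).
Amplitude A = F₀ / √((Cω)²+λ²) = 81.2 / 843 = 0.0963 K.

0.096 K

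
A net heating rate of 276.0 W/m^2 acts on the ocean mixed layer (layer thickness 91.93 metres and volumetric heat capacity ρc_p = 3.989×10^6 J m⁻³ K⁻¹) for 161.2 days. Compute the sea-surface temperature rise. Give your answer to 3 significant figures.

10.5 K

Areal heat capacity C = ρc_p × D = 3.989×10^6 × 91.93 = 3.67×10^8 J/(m²·K).
Net heat input Q = F Δt = 276.0 × (161.2 days × 86400 s/day) = 3.84×10^9 J/m².
ΔT = Q / C = 3.84×10^9 / 3.67×10^8 = 10.5 K.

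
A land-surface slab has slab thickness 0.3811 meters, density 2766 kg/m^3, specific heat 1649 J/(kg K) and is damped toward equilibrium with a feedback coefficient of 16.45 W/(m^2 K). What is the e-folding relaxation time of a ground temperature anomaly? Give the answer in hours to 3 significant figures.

Areal heat capacity C = ρ c_p D = 2766 × 1649 × 0.3811 = 1.74×10^6 J m⁻² K⁻¹.
Relaxation time τ = C / λ = 1.74×10^6 / 16.45 = 1.06×10^5 s.
In hours: 1.06×10^5 s / (3600 s/hour) = 29.4 hours.

29.4 hours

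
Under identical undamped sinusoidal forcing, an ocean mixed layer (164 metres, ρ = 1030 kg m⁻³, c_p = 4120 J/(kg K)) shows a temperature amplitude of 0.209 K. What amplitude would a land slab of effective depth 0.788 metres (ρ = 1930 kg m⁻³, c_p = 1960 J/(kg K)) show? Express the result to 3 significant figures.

48.8 K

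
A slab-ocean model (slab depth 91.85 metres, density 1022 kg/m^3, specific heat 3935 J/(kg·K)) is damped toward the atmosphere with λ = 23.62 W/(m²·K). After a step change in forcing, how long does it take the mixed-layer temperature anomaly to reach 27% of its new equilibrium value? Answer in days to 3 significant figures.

57.0 days

Areal heat capacity C = ρ c_p D = 1022 × 3935 × 91.85 = 3.69×10^8 J m⁻² K⁻¹.
τ = C / λ = 3.69×10^8 / 23.62 = 1.56×10^7 s.
Fraction reached: 1 − e^(−t/τ) = 0.27 ⇒ t = −τ ln(1 − 0.27) = τ × 0.315.
t = 4.92×10^6 s = 57.0 days.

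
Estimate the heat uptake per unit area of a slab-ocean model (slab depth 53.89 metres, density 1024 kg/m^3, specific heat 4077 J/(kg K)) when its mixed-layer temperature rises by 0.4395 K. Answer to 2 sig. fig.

Areal heat capacity C = ρ c_p D = 1024 × 4077 × 53.89 = 2.25×10^8 J/(m²·K).
ΔQ = C ΔT = 2.25×10^8 × 0.4395 = 9.89×10^7 J/m².

9.9×10^7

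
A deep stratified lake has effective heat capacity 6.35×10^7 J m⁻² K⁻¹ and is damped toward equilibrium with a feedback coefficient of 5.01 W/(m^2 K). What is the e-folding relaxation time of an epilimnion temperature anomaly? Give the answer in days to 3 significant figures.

147 days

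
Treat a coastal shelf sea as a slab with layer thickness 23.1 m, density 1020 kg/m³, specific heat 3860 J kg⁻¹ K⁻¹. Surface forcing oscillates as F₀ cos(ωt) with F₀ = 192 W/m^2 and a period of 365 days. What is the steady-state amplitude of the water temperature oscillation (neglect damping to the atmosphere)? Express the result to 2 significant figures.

11 K

Areal heat capacity C = ρ c_p D = 1020 × 3860 × 23.1 = 9.09×10^7 J/(m^2 K).
Angular frequency ω = 2π / T = 2π / 3.15×10^7 s = 1.99×10^-7 s⁻¹.
Cω = 9.09×10^7 × 1.99×10^-7 = 18.1 W/(m²·K).
Amplitude A = F₀ / (Cω) = 192 / 18.1 = 10.6 K.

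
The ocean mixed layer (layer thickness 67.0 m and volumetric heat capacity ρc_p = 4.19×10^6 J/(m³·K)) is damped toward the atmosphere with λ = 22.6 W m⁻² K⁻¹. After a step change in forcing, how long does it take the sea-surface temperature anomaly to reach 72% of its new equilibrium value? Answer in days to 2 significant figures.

Areal heat capacity C = ρc_p × D = 4.19×10^6 × 67.0 = 2.81×10^8 J/(m^2 K).
τ = C / λ = 2.81×10^8 / 22.6 = 1.24×10^7 s.
Fraction reached: 1 − e^(−t/τ) = 0.72 ⇒ t = −τ ln(1 − 0.72) = τ × 1.27.
t = 1.58×10^7 s = 183 days.

180 days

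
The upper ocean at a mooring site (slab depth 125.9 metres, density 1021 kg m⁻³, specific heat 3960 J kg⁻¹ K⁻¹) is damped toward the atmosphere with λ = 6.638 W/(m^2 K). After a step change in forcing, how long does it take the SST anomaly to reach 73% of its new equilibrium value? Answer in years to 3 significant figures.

3.18 years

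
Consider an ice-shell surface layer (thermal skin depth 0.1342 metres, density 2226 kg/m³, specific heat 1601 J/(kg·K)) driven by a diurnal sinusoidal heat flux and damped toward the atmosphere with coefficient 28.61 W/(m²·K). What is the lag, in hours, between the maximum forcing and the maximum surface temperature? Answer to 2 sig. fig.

Areal heat capacity C = ρ c_p D = 2226 × 1601 × 0.1342 = 4.78×10^5 J m⁻² K⁻¹.
ω = 2π / 86400 s = 7.27×10^-5 s⁻¹.
Phase lag φ = arctan(Cω/λ) = arctan(34.8/28.61) = 0.882 rad.
Time lag = φ / ω = 0.882 / 7.27×10^-5 = 12100 s = 3.37 hours.

3.4 hours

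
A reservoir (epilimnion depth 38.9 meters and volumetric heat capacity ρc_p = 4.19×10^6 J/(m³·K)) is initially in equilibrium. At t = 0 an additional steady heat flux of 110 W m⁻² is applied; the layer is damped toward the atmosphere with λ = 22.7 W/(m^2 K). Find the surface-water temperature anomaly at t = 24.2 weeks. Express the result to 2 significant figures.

4.2 K

Areal heat capacity C = ρc_p × D = 4.19×10^6 × 38.9 = 1.63×10^8 J/(m^2 K).
τ = C / λ = 1.63×10^8 / 22.7 = 7.18×10^6 s.
Equilibrium anomaly ΔT_eq = F / λ = 110 / 22.7 = 4.85 K.
t = 24.2 weeks = 1.46×10^7 s, so t/τ = 2.04.
ΔT(t) = ΔT_eq (1 − e^(−t/τ)) = 4.85 × (1 − e^−2.04) = 4.21 K.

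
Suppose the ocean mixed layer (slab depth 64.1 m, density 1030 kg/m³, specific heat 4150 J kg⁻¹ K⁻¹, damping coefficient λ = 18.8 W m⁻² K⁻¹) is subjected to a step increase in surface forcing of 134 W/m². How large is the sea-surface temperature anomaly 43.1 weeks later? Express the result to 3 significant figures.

5.94 K

Areal heat capacity C = ρ c_p D = 1030 × 4150 × 64.1 = 2.74×10^8 J/(m^2 K).
τ = C / λ = 2.74×10^8 / 18.8 = 1.46×10^7 s.
Equilibrium anomaly ΔT_eq = F / λ = 134 / 18.8 = 7.13 K.
t = 43.1 weeks = 2.61×10^7 s, so t/τ = 1.79.
ΔT(t) = ΔT_eq (1 − e^(−t/τ)) = 7.13 × (1 − e^−1.79) = 5.94 K.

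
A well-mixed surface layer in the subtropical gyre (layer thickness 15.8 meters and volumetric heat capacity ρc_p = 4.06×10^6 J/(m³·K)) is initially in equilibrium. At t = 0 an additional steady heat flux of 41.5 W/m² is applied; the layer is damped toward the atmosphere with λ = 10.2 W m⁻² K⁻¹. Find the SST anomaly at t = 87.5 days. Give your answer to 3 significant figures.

Areal heat capacity C = ρc_p × D = 4.06×10^6 × 15.8 = 6.41×10^7 J m⁻² K⁻¹.
τ = C / λ = 6.41×10^7 / 10.2 = 6.29×10^6 s.
Equilibrium anomaly ΔT_eq = F / λ = 41.5 / 10.2 = 4.07 K.
t = 87.5 days = 7.56×10^6 s, so t/τ = 1.20.
ΔT(t) = ΔT_eq (1 − e^(−t/τ)) = 4.07 × (1 − e^−1.20) = 2.85 K.

2.85 K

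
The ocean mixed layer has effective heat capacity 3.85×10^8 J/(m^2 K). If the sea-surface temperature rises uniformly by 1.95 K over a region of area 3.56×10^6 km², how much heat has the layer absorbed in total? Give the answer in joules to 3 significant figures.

Areal heat capacity C = 3.85×10^8 J/(m^2 K) (given).
Heat per unit area: q = C ΔT = 3.85×10^8 × 1.95 = 7.51×10^8 J/m².
Total heat: Q = q × A = 7.51×10^8 × (3.56×10^6 × 10⁶ m²) = 2.67×10^21 J.

2.67×10^21 J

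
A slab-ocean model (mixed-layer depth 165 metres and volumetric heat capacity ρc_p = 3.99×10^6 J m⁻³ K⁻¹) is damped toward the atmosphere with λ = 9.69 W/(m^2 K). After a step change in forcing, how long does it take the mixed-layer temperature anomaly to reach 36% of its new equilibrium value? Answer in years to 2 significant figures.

Areal heat capacity C = ρc_p × D = 3.99×10^6 × 165 = 6.58×10^8 J/(m²·K).
τ = C / λ = 6.58×10^8 / 9.69 = 6.79×10^7 s.
Fraction reached: 1 − e^(−t/τ) = 0.36 ⇒ t = −τ ln(1 − 0.36) = τ × 0.446.
t = 3.03×10^7 s = 0.961 years.

0.96 years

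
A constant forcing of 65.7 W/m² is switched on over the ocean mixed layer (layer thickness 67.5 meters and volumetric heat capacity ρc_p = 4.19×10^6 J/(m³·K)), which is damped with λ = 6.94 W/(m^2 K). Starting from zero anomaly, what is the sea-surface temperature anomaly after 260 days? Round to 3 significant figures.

Areal heat capacity C = ρc_p × D = 4.19×10^6 × 67.5 = 2.83×10^8 J/(m²·K).
τ = C / λ = 2.83×10^8 / 6.94 = 4.08×10^7 s.
Equilibrium anomaly ΔT_eq = F / λ = 65.7 / 6.94 = 9.47 K.
t = 260 days = 2.25×10^7 s, so t/τ = 0.551.
ΔT(t) = ΔT_eq (1 − e^(−t/τ)) = 9.47 × (1 − e^−0.551) = 4.01 K.

4.01 K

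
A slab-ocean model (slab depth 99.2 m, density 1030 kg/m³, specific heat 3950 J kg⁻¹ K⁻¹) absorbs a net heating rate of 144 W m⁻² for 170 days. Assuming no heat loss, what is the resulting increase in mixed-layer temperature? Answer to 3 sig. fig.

5.24 K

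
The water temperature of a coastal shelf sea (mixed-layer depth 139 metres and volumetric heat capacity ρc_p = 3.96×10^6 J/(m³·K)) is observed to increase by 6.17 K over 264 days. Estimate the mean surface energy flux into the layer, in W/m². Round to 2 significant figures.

150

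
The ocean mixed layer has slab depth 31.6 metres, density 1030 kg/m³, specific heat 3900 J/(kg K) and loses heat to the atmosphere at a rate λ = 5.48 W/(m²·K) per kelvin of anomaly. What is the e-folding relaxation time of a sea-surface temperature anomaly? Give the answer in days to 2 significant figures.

270 days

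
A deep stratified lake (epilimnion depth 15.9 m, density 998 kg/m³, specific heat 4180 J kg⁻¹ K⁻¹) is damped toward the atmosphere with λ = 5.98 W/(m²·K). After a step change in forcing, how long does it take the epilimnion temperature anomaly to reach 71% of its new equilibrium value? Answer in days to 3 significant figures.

Areal heat capacity C = ρ c_p D = 998 × 4180 × 15.9 = 6.63×10^7 J/(m^2 K).
τ = C / λ = 6.63×10^7 / 5.98 = 1.11×10^7 s.
Fraction reached: 1 − e^(−t/τ) = 0.71 ⇒ t = −τ ln(1 − 0.71) = τ × 1.24.
t = 1.37×10^7 s = 159 days.

159 days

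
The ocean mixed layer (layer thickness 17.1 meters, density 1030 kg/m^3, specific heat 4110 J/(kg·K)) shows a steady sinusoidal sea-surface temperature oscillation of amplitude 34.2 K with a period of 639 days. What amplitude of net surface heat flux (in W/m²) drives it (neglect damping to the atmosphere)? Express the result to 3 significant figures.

282

Areal heat capacity C = ρ c_p D = 1030 × 4110 × 17.1 = 7.24×10^7 J/(m²·K).
ω = 2π / 5.52×10^7 s = 1.14×10^-7 s⁻¹.
Cω = 7.24×10^7 × 1.14×10^-7 = 8.24 W/(m²·K).
F₀ = A × Cω = 34.2 × 8.24 = 282 W/m².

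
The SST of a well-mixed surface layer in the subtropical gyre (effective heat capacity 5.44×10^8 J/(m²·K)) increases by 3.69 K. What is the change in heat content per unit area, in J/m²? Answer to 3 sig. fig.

Areal heat capacity C = 5.44×10^8 J/(m²·K) (given).
ΔQ = C ΔT = 5.44×10^8 × 3.69 = 2.01×10^9 J/m².

2.01×10^9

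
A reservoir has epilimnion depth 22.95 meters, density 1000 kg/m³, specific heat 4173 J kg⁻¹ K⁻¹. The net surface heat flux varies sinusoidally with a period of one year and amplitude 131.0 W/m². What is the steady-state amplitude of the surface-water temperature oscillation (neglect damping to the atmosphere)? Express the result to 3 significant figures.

Areal heat capacity C = ρ c_p D = 1000 × 4173 × 22.95 = 9.58×10^7 J m⁻² K⁻¹.
Angular frequency ω = 2π / T = 2π / 3.15×10^7 s = 1.99×10^-7 s⁻¹.
Cω = 9.58×10^7 × 1.99×10^-7 = 19.1 W/(m²·K).
Amplitude A = F₀ / (Cω) = 131.0 / 19.1 = 6.87 K.

6.87 K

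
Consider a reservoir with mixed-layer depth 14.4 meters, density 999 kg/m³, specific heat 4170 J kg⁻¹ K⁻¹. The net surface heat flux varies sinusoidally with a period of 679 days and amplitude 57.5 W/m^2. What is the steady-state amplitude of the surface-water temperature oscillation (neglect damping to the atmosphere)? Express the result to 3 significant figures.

Areal heat capacity C = ρ c_p D = 999 × 4170 × 14.4 = 6.00×10^7 J/(m²·K).
Angular frequency ω = 2π / T = 2π / 5.87×10^7 s = 1.07×10^-7 s⁻¹.
Cω = 6.00×10^7 × 1.07×10^-7 = 6.42 W/(m²·K).
Amplitude A = F₀ / (Cω) = 57.5 / 6.42 = 8.95 K.

8.95 K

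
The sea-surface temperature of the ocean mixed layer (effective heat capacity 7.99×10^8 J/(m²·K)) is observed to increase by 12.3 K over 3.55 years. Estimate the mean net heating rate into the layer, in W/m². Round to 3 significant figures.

87.7

Areal heat capacity C = 7.99×10^8 J/(m²·K) (given).
Required heat per unit area: Q = C ΔT = 7.99×10^8 × 12.3 = 9.83×10^9 J/m².
Flux F = Q / Δt = 9.83×10^9 / 1.12×10^8 s = 87.7 W/m².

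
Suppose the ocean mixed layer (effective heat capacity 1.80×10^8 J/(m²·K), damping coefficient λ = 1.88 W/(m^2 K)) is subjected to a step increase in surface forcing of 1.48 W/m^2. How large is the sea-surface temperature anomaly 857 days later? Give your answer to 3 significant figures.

0.424 K

Areal heat capacity C = 1.80×10^8 J/(m²·K) (given).
τ = C / λ = 1.80×10^8 / 1.88 = 9.57×10^7 s.
Equilibrium anomaly ΔT_eq = F / λ = 1.48 / 1.88 = 0.787 K.
t = 857 days = 7.40×10^7 s, so t/τ = 0.773.
ΔT(t) = ΔT_eq (1 − e^(−t/τ)) = 0.787 × (1 − e^−0.773) = 0.424 K.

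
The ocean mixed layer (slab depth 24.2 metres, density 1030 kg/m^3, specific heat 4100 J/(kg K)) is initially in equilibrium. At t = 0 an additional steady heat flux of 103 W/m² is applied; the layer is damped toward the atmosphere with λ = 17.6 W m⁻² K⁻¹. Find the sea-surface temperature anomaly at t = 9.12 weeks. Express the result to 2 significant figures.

Areal heat capacity C = ρ c_p D = 1030 × 4100 × 24.2 = 1.02×10^8 J/(m²·K).
τ = C / λ = 1.02×10^8 / 17.6 = 5.81×10^6 s.
Equilibrium anomaly ΔT_eq = F / λ = 103 / 17.6 = 5.85 K.
t = 9.12 weeks = 5.52×10^6 s, so t/τ = 0.950.
ΔT(t) = ΔT_eq (1 − e^(−t/τ)) = 5.85 × (1 − e^−0.950) = 3.59 K.

3.6 K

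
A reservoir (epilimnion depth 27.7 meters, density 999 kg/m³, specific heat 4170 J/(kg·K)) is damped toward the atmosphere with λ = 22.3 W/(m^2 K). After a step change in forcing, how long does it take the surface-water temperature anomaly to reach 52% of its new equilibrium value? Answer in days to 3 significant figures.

44.0 days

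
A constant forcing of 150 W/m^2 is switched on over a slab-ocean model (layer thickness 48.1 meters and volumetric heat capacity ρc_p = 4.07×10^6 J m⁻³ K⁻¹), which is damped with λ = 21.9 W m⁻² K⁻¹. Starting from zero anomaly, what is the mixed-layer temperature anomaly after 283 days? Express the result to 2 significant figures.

Areal heat capacity C = ρc_p × D = 4.07×10^6 × 48.1 = 1.96×10^8 J/(m²·K).
τ = C / λ = 1.96×10^8 / 21.9 = 8.94×10^6 s.
Equilibrium anomaly ΔT_eq = F / λ = 150 / 21.9 = 6.85 K.
t = 283 days = 2.45×10^7 s, so t/τ = 2.74.
ΔT(t) = ΔT_eq (1 − e^(−t/τ)) = 6.85 × (1 − e^−2.74) = 6.40 K.

6.4 K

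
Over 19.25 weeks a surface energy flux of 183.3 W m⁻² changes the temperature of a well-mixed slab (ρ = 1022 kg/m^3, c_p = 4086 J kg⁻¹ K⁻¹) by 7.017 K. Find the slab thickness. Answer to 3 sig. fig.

Heat input Q = F Δt = 183.3 × 1.16×10^7 s = 2.13×10^9 J/m².
Required areal heat capacity C = Q / ΔT = 3.04×10^8 J/(m²·K).
Depth D = C / (ρ c_p) = 3.04×10^8 / (1022 × 4086) = 72.8 m.

72.8 m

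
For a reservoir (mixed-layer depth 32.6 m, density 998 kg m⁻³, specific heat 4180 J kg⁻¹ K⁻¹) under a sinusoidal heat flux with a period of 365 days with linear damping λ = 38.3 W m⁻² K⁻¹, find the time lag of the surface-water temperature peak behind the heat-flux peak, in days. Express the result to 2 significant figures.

36 days

Areal heat capacity C = ρ c_p D = 998 × 4180 × 32.6 = 1.36×10^8 J/(m^2 K).
ω = 2π / 3.15×10^7 s = 1.99×10^-7 s⁻¹.
Phase lag φ = arctan(Cω/λ) = arctan(27.1/38.3) = 0.616 rad.
Time lag = φ / ω = 0.616 / 1.99×10^-7 = 3.09×10^6 s = 35.8 days.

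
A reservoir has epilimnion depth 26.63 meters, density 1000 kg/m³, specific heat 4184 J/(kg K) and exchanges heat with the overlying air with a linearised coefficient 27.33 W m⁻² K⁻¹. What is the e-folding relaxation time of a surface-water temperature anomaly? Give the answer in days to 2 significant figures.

Areal heat capacity C = ρ c_p D = 1000 × 4184 × 26.63 = 1.11×10^8 J m⁻² K⁻¹.
Relaxation time τ = C / λ = 1.11×10^8 / 27.33 = 4.08×10^6 s.
In days: 4.08×10^6 s / (86400 s/day) = 47.2 days.

47 days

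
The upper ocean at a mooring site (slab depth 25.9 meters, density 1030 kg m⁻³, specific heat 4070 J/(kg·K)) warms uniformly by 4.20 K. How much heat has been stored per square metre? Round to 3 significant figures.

Areal heat capacity C = ρ c_p D = 1030 × 4070 × 25.9 = 1.09×10^8 J/(m^2 K).
ΔQ = C ΔT = 1.09×10^8 × 4.20 = 4.56×10^8 J/m².

4.56×10^8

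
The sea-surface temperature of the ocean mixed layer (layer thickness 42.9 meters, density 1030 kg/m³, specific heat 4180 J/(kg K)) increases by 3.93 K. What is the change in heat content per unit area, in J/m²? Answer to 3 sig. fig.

7.26×10^8

Areal heat capacity C = ρ c_p D = 1030 × 4180 × 42.9 = 1.85×10^8 J/(m^2 K).
ΔQ = C ΔT = 1.85×10^8 × 3.93 = 7.26×10^8 J/m².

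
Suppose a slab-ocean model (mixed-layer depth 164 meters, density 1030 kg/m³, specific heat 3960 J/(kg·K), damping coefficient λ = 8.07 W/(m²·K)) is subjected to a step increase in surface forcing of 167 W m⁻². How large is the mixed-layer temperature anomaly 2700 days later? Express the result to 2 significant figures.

Areal heat capacity C = ρ c_p D = 1030 × 3960 × 164 = 6.69×10^8 J m⁻² K⁻¹.
τ = C / λ = 6.69×10^8 / 8.07 = 8.29×10^7 s.
Equilibrium anomaly ΔT_eq = F / λ = 167 / 8.07 = 20.7 K.
t = 2700 days = 2.33×10^8 s, so t/τ = 2.81.
ΔT(t) = ΔT_eq (1 − e^(−t/τ)) = 20.7 × (1 − e^−2.81) = 19.5 K.

19 K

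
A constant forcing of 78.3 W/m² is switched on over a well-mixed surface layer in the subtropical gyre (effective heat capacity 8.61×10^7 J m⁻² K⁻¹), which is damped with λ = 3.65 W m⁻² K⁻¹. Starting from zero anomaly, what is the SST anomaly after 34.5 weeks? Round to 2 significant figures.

13 K

Areal heat capacity C = 8.61×10^7 J m⁻² K⁻¹ (given).
τ = C / λ = 8.61×10^7 / 3.65 = 2.36×10^7 s.
Equilibrium anomaly ΔT_eq = F / λ = 78.3 / 3.65 = 21.5 K.
t = 34.5 weeks = 2.09×10^7 s, so t/τ = 0.885.
ΔT(t) = ΔT_eq (1 − e^(−t/τ)) = 21.5 × (1 − e^−0.885) = 12.6 K.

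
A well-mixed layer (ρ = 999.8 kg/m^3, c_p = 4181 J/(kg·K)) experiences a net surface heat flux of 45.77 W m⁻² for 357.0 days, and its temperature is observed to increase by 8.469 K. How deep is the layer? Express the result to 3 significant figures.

Heat input Q = F Δt = 45.77 × 3.08×10^7 s = 1.41×10^9 J/m².
Required areal heat capacity C = Q / ΔT = 1.67×10^8 J/(m²·K).
Depth D = C / (ρ c_p) = 1.67×10^8 / (999.8 × 4181) = 39.9 m.

39.9 m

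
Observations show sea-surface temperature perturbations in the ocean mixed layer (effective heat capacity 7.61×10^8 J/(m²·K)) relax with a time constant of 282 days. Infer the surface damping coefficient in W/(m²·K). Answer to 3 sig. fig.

Areal heat capacity C = 7.61×10^8 J/(m²·K) (given).
τ = 282 days = 2.44×10^7 s.
λ = C / τ = 7.61×10^8 / 2.44×10^7 = 31.2 W/(m²·K).

31.2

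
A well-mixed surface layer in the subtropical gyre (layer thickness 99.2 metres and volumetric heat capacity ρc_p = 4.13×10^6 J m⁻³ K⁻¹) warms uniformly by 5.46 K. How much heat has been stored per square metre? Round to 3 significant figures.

2.24×10^9

Areal heat capacity C = ρc_p × D = 4.13×10^6 × 99.2 = 4.10×10^8 J/(m^2 K).
ΔQ = C ΔT = 4.10×10^8 × 5.46 = 2.24×10^9 J/m².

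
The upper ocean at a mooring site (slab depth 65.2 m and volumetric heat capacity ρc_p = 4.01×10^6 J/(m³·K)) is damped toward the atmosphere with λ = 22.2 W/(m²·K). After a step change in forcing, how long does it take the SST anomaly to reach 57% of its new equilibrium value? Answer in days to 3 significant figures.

115 days

Areal heat capacity C = ρc_p × D = 4.01×10^6 × 65.2 = 2.61×10^8 J m⁻² K⁻¹.
τ = C / λ = 2.61×10^8 / 22.2 = 1.18×10^7 s.
Fraction reached: 1 − e^(−t/τ) = 0.57 ⇒ t = −τ ln(1 − 0.57) = τ × 0.844.
t = 9.94×10^6 s = 115 days.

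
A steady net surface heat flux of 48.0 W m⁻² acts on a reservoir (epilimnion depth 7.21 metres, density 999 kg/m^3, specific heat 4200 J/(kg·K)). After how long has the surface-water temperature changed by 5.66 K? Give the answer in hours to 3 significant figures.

Areal heat capacity C = ρ c_p D = 999 × 4200 × 7.21 = 3.03×10^7 J/(m²·K).
Time required: Δt = C ΔT / F = 3.03×10^7 × 5.66 / 48.0 = 3.57×10^6 s.
In hours: 3.57×10^6 s / (3600 s/hour) = 991 hours.

991 hours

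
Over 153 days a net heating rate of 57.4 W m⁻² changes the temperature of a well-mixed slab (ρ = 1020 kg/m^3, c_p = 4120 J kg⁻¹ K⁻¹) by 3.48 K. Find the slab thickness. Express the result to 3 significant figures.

51.9 m

Heat input Q = F Δt = 57.4 × 1.32×10^7 s = 7.59×10^8 J/m².
Required areal heat capacity C = Q / ΔT = 2.18×10^8 J/(m²·K).
Depth D = C / (ρ c_p) = 2.18×10^8 / (1020 × 4120) = 51.9 m.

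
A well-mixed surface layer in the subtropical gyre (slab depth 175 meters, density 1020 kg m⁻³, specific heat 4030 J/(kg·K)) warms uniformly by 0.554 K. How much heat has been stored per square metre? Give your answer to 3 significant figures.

3.99×10^8

Areal heat capacity C = ρ c_p D = 1020 × 4030 × 175 = 7.19×10^8 J m⁻² K⁻¹.
ΔQ = C ΔT = 7.19×10^8 × 0.554 = 3.99×10^8 J/m².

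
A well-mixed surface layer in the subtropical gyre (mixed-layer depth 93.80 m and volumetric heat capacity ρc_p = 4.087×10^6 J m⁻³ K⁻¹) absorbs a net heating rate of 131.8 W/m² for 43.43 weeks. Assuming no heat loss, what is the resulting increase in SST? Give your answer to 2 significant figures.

Areal heat capacity C = ρc_p × D = 4.087×10^6 × 93.80 = 3.83×10^8 J/(m²·K).
Net heat input Q = F Δt = 131.8 × (43.43 weeks × 6.048×10^5 s/week) = 3.46×10^9 J/m².
ΔT = Q / C = 3.46×10^9 / 3.83×10^8 = 9.03 K.

9.0 K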